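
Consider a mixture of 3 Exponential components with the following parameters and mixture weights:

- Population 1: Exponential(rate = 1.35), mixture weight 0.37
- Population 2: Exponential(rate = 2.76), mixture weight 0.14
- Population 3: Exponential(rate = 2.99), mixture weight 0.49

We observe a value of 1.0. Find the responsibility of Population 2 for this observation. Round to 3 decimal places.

0.107

Apply Bayes' rule: the posterior for each component is proportional to its prior times its likelihood at x.
Component likelihoods at x = 1.0:
  p_1 = 0.349974
  p_2 = 0.174685
  p_3 = 0.150359
Prior × likelihood for each component:
  π_1·p_1 = 0.37 × 0.349974 = 0.129491
  π_2·p_2 = 0.14 × 0.174685 = 0.0244559
  π_3·p_3 = 0.49 × 0.150359 = 0.0736761
Evidence: 0.129491 + 0.0244559 + 0.0736761 = 0.227623
P(Population 2 | data) = 0.0244559 / 0.227623 ≈ 0.107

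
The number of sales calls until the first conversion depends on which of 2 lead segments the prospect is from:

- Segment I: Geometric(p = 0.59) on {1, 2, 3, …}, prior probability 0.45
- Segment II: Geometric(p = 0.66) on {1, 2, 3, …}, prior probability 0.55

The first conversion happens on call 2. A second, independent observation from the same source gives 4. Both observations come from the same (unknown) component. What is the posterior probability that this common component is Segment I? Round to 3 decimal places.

0.580

Apply Bayes' rule: the posterior for each component is proportional to its prior times its likelihood at x.
Since both observations come from the same component, the likelihood for component k is f_k(x₁)·f_k(x₂).
  f_I = [0.2419] × [0.0406634] = 0.00983647
  f_II = [0.2244] × [0.0259406] = 0.00582108
Weight by the priors:
  P(Z=I)·f_I = 0.45 × 0.00983647 = 0.00442641
  P(Z=II)·f_II = 0.55 × 0.00582108 = 0.00320159
Evidence: 0.00442641 + 0.00320159 = 0.00762801
P(Segment I | data) ≈ 0.580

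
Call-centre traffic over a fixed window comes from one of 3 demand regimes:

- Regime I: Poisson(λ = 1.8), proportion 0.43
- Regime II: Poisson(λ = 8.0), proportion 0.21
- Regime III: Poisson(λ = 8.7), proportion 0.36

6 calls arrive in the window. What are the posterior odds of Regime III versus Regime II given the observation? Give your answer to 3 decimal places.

1.408

The posterior odds equal the prior odds times the likelihood ratio: (π_i/π_j)·(f_i(x)/f_j(x)).
Evaluate each component's likelihood at the observed value:
  p_I = e^(−1.8)·1.8^6/6! = 0.00780859
  p_II = e^(−8.0)·8.0^6/6! = 0.122138
  p_III = e^(−8.7)·8.7^6/6! = 0.100328
0.036118 / 0.025649 ≈ 1.408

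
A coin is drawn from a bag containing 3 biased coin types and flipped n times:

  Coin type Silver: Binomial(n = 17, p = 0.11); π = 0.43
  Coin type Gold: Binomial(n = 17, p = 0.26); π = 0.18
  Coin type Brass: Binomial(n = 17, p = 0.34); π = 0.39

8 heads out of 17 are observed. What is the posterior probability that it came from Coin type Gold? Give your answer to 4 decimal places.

0.1311

By Bayes' theorem, P(k | x) = π_k f_k(x) / Σ_j π_j f_j(x).
Binomial probabilities:
  L_Silver = C(17,8)·0.11^8·0.89^9 = 24310·2.14359e-08·0.350356 = 0.000182573
  L_Gold = C(17,8)·0.26^8·0.74^9 = 24310·2.08827e-05·0.0665404 = 0.0337798
  L_Brass = C(17,8)·0.34^8·0.66^9 = 24310·0.000178579·0.0237627 = 0.10316
Weight by the priors:
  π_Silver·L_Silver = 0.43 × 0.000182573 = 7.85064e-05
  π_Gold·L_Gold = 0.18 × 0.0337798 = 0.00608037
  π_Brass·L_Brass = 0.39 × 0.10316 = 0.0402324
Evidence: 7.85064e-05 + 0.00608037 + 0.0402324 = 0.0463913
So the posterior for Coin type Gold is 0.00608037 / 0.0463913 ≈ 0.1311.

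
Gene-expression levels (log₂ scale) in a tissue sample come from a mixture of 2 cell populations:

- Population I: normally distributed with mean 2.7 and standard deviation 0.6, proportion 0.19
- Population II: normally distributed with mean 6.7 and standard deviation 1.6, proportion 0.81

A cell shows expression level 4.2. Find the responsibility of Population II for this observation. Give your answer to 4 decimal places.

Apply Bayes' rule: the posterior for each component is proportional to its prior times its likelihood at x.
Component likelihoods at x = 4.2:
  p_I = (1/(0.6·√(2π)))·exp(−(4.2−2.7)²/(2·0.6²)) = 0.664904·exp(-3.12500) = 0.0292138
  p_II = (1/(1.6·√(2π)))·exp(−(4.2−6.7)²/(2·1.6²)) = 0.249339·exp(-1.22070) = 0.0735606
Unnormalised posteriors:
  π_I·p_I = 0.19 × 0.0292138 = 0.00555063
  π_II·p_II = 0.81 × 0.0735606 = 0.0595841
Marginal: 0.00555063 + 0.0595841 = 0.0651347
P(Population II | the observation) ≈ 0.9148

0.9148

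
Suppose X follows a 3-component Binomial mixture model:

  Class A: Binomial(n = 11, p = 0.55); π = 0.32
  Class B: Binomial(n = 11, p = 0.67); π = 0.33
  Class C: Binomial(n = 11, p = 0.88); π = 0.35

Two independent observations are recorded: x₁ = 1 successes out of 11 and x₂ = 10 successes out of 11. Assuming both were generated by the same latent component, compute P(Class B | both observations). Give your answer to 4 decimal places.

0.2297

Apply Bayes' rule: the posterior for each component is proportional to its prior times its likelihood at x.
Since both observations come from the same component, the likelihood for component k is f_k(x₁)·f_k(x₂).
  p_A = [C(11,1)·0.55^1·0.45^10 = 11·0.55·0.000340506 = 0.00206006] × [0.0125381] = 2.58293e-05
  p_B = [C(11,1)·0.67^1·0.33^10 = 11·0.67·1.53158e-05 = 0.000112877] × [0.066169] = 7.46898e-06
  p_C = [C(11,1)·0.88^1·0.12^10 = 11·0.88·6.19174e-10 = 5.9936e-09] × [0.367621] = 2.20338e-09
Weight by the priors:
  π_A·p_A = 0.32 × 2.58293e-05 = 8.26538e-06
  π_B·p_B = 0.33 × 7.46898e-06 = 2.46476e-06
  π_C·p_C = 0.35 × 2.20338e-09 = 7.71181e-10
Marginal: 8.26538e-06 + 2.46476e-06 + 7.71181e-10 = 1.07309e-05
So the posterior for Class B is 2.46476e-06 / 1.07309e-05 ≈ 0.2297.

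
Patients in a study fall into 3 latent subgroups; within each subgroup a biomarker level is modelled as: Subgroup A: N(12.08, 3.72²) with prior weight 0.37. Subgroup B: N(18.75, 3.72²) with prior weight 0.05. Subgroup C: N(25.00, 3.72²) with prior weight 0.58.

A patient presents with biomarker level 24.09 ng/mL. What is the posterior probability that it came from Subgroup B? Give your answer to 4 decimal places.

0.0306

The responsibility of component k is P(Z=k) f_k(x) divided by Σ_j P(Z=j) f_j(x).
Normal densities:
  L_A = (1/(3.72·√(2π)))·exp(−(24.09−12.08)²/(2·3.72²)) = 0.107243·exp(-5.21159) = 0.000584794
  L_B = (1/(3.72·√(2π)))·exp(−(24.09−18.75)²/(2·3.72²)) = 0.107243·exp(-1.03031) = 0.0382746
  L_C = (1/(3.72·√(2π)))·exp(−(24.09−25.00)²/(2·3.72²)) = 0.107243·exp(-0.02992) = 0.104081
Prior × likelihood for each component:
  P(Z=A)·L_A = 0.37 × 0.000584794 = 0.000216374
  P(Z=B)·L_B = 0.05 × 0.0382746 = 0.00191373
  P(Z=C)·L_C = 0.58 × 0.104081 = 0.0603672
Marginal: 0.000216374 + 0.00191373 + 0.0603672 = 0.0624973
P(Subgroup B | x) ≈ 0.0306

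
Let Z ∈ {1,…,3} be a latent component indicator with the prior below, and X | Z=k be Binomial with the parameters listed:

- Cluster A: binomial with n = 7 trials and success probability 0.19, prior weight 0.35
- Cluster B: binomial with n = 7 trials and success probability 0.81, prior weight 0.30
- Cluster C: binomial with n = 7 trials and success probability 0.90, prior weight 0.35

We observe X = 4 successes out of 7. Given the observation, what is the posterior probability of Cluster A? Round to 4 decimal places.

P(component k | x) = π_k·f_k(x) / marginal(x), where marginal(x) = Σ_j π_j·f_j(x).
Evaluate each component's likelihood at the observed value:
  L_A = C(7,4)·0.19^4·0.81^3 = 35·0.00130321·0.531441 = 0.0242403
  L_B = C(7,4)·0.81^4·0.19^3 = 35·0.430467·0.006859 = 0.10334
  L_C = C(7,4)·0.90^4·0.10^3 = 35·0.6561·0.001 = 0.0229635
Weight by the priors:
  π_A·L_A = 0.35 × 0.0242403 = 0.0084841
  π_B·L_B = 0.30 × 0.10334 = 0.031002
  π_C·L_C = 0.35 × 0.0229635 = 0.00803722
Marginal: 0.0084841 + 0.031002 + 0.00803722 = 0.0475234
So the posterior for Cluster A is 0.0084841 / 0.0475234 ≈ 0.1785.

0.1785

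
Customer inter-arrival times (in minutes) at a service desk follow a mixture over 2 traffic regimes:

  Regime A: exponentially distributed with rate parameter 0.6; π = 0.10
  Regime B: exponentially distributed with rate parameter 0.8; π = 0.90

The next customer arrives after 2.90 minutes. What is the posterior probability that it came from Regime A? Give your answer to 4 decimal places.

The responsibility of component k is P(Z=k) f_k(x) divided by Σ_j P(Z=j) f_j(x).
Evaluate each component's likelihood at the observed value:
  f_A = 0.105312
  f_B = 0.0786189
Weight by the priors:
  P(Z=A)·f_A = 0.10 × 0.105312 = 0.0105312
  P(Z=B)·f_B = 0.90 × 0.0786189 = 0.070757
Normaliser: 0.0105312 + 0.070757 = 0.0812882
Responsibility of Regime A: 0.0105312 / 0.0812882 ≈ 0.1296

0.1296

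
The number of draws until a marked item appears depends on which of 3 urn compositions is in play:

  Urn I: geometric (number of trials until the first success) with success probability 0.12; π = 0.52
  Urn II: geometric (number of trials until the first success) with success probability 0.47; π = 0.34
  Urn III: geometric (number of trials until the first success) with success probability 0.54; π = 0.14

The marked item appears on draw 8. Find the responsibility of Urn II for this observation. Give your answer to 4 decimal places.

0.0677

Posterior ∝ prior × likelihood, so P(k | x) ∝ w_k f_k(x); normalise over all components.
Component likelihoods at x = 8:
  f_I = 0.12·(1−0.12)^7 = 0.12·0.408676 = 0.0490411
  f_II = 0.47·(1−0.47)^7 = 0.47·0.0117471 = 0.00552114
  f_III = 0.54·(1−0.54)^7 = 0.54·0.00435818 = 0.00235342
Multiply by the mixture weights:
  w_I·f_I = 0.52 × 0.0490411 = 0.0255014
  w_II·f_II = 0.34 × 0.00552114 = 0.00187719
  w_III·f_III = 0.14 × 0.00235342 = 0.000329478
Denominator: 0.0255014 + 0.00187719 + 0.000329478 = 0.027708
Responsibility of Urn II: 0.00187719 / 0.027708 ≈ 0.0677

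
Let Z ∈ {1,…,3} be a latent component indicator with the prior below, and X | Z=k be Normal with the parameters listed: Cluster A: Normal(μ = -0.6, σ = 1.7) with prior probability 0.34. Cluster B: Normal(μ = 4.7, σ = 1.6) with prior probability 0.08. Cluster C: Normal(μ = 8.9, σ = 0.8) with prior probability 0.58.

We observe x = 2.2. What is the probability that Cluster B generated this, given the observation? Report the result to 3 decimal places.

The responsibility of component k is π_k f_k(x) divided by Σ_j π_j f_j(x).
Evaluate each component's likelihood at the observed value:
  f_A = (1/(1.7·√(2π)))·exp(−(2.2−-0.6)²/(2·1.7²)) = 0.234672·exp(-1.35640) = 0.0604482
  f_B = (1/(1.6·√(2π)))·exp(−(2.2−4.7)²/(2·1.6²)) = 0.249339·exp(-1.22070) = 0.0735606
  f_C = (1/(0.8·√(2π)))·exp(−(2.2−8.9)²/(2·0.8²)) = 0.498678·exp(-35.07031) = 2.93074e-16
Prior × likelihood for each component:
  π_A·f_A = 0.34 × 0.0604482 = 0.0205524
  π_B·f_B = 0.08 × 0.0735606 = 0.00588485
  π_C·f_C = 0.58 × 2.93074e-16 = 1.69983e-16
Sum: 0.0205524 + 0.00588485 + 1.69983e-16 = 0.0264372
So the posterior for Cluster B is 0.00588485 / 0.0264372 ≈ 0.223.

0.223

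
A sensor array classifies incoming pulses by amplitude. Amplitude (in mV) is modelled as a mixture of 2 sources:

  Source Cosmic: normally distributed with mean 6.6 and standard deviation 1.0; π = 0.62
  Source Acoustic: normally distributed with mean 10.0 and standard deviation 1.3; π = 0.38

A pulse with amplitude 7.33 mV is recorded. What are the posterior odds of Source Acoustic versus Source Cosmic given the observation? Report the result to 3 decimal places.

Only the two components matter; the odds are (π_i f_i(x)) / (π_j f_j(x)).
Evaluate each component's likelihood at the observed value:
  f_Cosmic = (1/(1.0·√(2π)))·exp(−(7.33−6.6)²/(2·1.0²)) = 0.398942·exp(-0.26645) = 0.305627
  f_Acoustic = (1/(1.3·√(2π)))·exp(−(7.33−10.0)²/(2·1.3²)) = 0.306879·exp(-2.10914) = 0.0372373
Odds = (0.38/0.62) × (0.0372373/0.305627) = 0.612903 × 0.121839 ≈ 0.075

0.075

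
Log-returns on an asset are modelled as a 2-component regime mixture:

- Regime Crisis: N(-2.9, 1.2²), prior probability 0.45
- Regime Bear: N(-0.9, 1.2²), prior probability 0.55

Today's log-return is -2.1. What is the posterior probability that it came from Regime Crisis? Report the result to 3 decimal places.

0.519

Posterior ∝ prior × likelihood, so P(k | x) ∝ P(Z=k) f_k(x); normalise over all components.
Evaluate each component's likelihood at the observed value:
  L_Crisis = 0.266207
  L_Bear = 0.201642
Multiply by the mixture weights:
  P(Z=Crisis)·L_Crisis = 0.45 × 0.266207 = 0.119793
  P(Z=Bear)·L_Bear = 0.55 × 0.201642 = 0.110903
Marginal: 0.119793 + 0.110903 = 0.230696
P(Regime Crisis | the observation) = 0.119793 / 0.230696 ≈ 0.519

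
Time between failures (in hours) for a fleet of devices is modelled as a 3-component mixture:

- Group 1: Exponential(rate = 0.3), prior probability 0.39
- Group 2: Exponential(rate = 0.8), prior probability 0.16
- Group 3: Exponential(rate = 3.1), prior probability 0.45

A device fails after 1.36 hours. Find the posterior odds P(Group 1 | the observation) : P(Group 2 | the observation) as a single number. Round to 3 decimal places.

Posterior odds = (π_i f_i(x)) / (π_j f_j(x)); the normalising sum cancels.
Component likelihoods at x = 1.36 hours:
  L_1 = 0.3·e^(−0.3·1.36) = 0.3·e^(−0.4080) = 0.199494
  L_2 = 0.8·e^(−0.8·1.36) = 0.8·e^(−1.0880) = 0.269512
  L_3 = 3.1·e^(−3.1·1.36) = 3.1·e^(−4.2160) = 0.0457484
Posterior odds = (π_1·L_1) / (π_2·L_2) = (0.39·0.199494) / (0.16·0.269512) = 0.0778025 / 0.0431219 ≈ 1.804

1.804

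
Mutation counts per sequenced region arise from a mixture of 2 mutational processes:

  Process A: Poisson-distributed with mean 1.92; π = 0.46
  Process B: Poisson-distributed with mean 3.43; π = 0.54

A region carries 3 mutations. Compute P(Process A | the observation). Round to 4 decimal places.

The responsibility of component k is w_k f_k(x) divided by Σ_j w_j f_j(x).
Poisson probabilities:
  L_A = e^(−1.92)·1.92^3/3! = 0.172945
  L_B = e^(−3.43)·3.43^3/3! = 0.217822
Prior × likelihood for each component:
  w_A·L_A = 0.46 × 0.172945 = 0.0795545
  w_B·L_B = 0.54 × 0.217822 = 0.117624
Denominator: 0.0795545 + 0.117624 = 0.197178
So the posterior for Process A is 0.0795545 / 0.197178 ≈ 0.4035.

0.4035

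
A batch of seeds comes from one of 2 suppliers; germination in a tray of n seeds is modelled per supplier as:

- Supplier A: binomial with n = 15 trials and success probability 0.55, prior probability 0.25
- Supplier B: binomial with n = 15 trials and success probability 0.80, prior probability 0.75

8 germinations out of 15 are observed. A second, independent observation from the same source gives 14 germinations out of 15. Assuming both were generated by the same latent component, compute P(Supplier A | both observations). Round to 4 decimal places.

By Bayes' theorem, P(k | x) = P(Z=k) f_k(x) / Σ_j P(Z=j) f_j(x).
Since both observations come from the same component, the likelihood for component k is f_k(x₁)·f_k(x₂).
  L_A = [C(15,8)·0.55^8·0.45^7 = 6435·0.00837339·0.00373669 = 0.201344] × [0.00156452] = 0.000315006
  L_B = [C(15,8)·0.80^8·0.20^7 = 6435·0.167772·1.28e-05 = 0.0138191] × [0.131941] = 0.00182331
Prior × likelihood for each component:
  P(Z=A)·L_A = 0.25 × 0.000315006 = 7.87515e-05
  P(Z=B)·L_B = 0.75 × 0.00182331 = 0.00136748
Denominator: 7.87515e-05 + 0.00136748 = 0.00144623
So the posterior for Supplier A is 7.87515e-05 / 0.00144623 ≈ 0.0545.

0.0545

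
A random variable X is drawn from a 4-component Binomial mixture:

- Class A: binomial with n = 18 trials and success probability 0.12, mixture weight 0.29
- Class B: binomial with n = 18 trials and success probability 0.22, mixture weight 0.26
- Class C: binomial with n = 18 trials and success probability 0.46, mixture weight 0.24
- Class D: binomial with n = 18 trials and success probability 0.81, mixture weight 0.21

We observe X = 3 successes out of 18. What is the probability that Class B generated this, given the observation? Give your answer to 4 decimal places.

P(component k | x) = π_k·f_k(x) / marginal(x), where marginal(x) = Σ_j π_j·f_j(x).
Evaluate each component's likelihood at the observed value:
  p_A = 0.20724
  p_B = 0.209111
  p_C = 0.007689
  p_D = 6.58338e-09
Prior × likelihood for each component:
  π_A·p_A = 0.29 × 0.20724 = 0.0600997
  π_B·p_B = 0.26 × 0.209111 = 0.0543689
  π_C·p_C = 0.24 × 0.007689 = 0.00184536
  π_D·p_D = 0.21 × 6.58338e-09 = 1.38251e-09
Normaliser: 0.0600997 + 0.0543689 + 0.00184536 + 1.38251e-09 = 0.116314
P(Class B | data) = 0.0543689 / 0.116314 ≈ 0.4674

0.4674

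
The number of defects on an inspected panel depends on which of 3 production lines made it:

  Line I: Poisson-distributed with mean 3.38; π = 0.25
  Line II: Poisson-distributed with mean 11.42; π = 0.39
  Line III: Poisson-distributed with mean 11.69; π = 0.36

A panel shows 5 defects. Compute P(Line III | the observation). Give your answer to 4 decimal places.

Apply Bayes' rule: the posterior for each component is proportional to its prior times its likelihood at x.
Evaluate each component's likelihood at the observed value:
  f_I = 0.125166
  f_II = 0.0177626
  f_III = 0.0152401
Weight by the priors:
  w_I·f_I = 0.25 × 0.125166 = 0.0312915
  w_II·f_II = 0.39 × 0.0177626 = 0.00692741
  w_III·f_III = 0.36 × 0.0152401 = 0.00548645
Marginal: 0.0312915 + 0.00692741 + 0.00548645 = 0.0437054
Responsibility of Line III: 0.00548645 / 0.0437054 ≈ 0.1255

0.1255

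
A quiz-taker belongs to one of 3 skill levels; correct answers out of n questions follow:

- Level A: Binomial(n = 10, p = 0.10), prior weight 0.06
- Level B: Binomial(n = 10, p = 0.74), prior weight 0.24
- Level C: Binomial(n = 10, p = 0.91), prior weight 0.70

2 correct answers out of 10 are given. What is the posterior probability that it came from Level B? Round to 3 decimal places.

0.011

P(component k | x) = P(Z=k)·f_k(x) / marginal(x), where marginal(x) = Σ_j P(Z=j)·f_j(x).
Evaluate each component's likelihood at the observed value:
  f_A = C(10,2)·0.10^2·0.90^8 = 45·0.01·0.430467 = 0.19371
  f_B = C(10,2)·0.74^2·0.26^8 = 45·0.5476·2.08827e-05 = 0.000514592
  f_C = C(10,2)·0.91^2·0.09^8 = 45·0.8281·4.30467e-09 = 1.60411e-07
Weight by the priors:
  P(Z=A)·f_A = 0.06 × 0.19371 = 0.0116226
  P(Z=B)·f_B = 0.24 × 0.000514592 = 0.000123502
  P(Z=C)·f_C = 0.70 × 1.60411e-07 = 1.12288e-07
Denominator: 0.0116226 + 0.000123502 + 1.12288e-07 = 0.0117462
So the posterior for Level B is 0.000123502 / 0.0117462 ≈ 0.011.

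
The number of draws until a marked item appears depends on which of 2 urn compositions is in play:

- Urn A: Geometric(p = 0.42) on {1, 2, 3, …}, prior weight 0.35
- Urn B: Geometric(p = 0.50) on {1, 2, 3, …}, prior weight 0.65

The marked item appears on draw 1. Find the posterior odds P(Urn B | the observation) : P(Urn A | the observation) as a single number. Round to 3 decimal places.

Only the two components matter; the odds are (P(Z=i) f_i(x)) / (P(Z=j) f_j(x)).
Component likelihoods at x = 1:
  L_A = 0.42
  L_B = 0.5
Odds = (0.65/0.35) × (0.5/0.42) = 1.85714 × 1.19048 ≈ 2.211

2.211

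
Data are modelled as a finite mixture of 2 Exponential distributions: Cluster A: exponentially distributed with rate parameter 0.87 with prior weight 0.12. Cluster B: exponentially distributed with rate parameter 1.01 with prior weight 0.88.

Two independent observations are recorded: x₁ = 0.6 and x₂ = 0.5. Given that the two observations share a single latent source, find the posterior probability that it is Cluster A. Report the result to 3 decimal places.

0.106

P(component k | x) = π_k·f_k(x) / marginal(x), where marginal(x) = Σ_j π_j·f_j(x).
Since both observations come from the same component, the likelihood for component k is f_k(x₁)·f_k(x₂).
  p_A = [0.516199] × [0.56312] = 0.290682
  p_B = [0.550984] × [0.609541] = 0.335847
Prior × likelihood for each component:
  π_A·p_A = 0.12 × 0.290682 = 0.0348819
  π_B·p_B = 0.88 × 0.335847 = 0.295545
Marginal: 0.0348819 + 0.295545 = 0.330427
Responsibility of Cluster A: 0.0348819 / 0.330427 ≈ 0.106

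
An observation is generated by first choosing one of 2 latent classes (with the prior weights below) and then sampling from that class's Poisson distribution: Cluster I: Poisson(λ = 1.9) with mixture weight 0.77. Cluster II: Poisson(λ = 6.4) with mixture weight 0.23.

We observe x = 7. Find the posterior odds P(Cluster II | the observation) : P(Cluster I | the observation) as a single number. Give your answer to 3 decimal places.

Only the two components matter; the odds are (w_i f_i(x)) / (w_j f_j(x)).
Poisson probabilities:
  L_I = e^(−1.9)·1.9^7/7! = 0.00265268
  L_II = e^(−6.4)·6.4^7/7! = 0.144992
Odds = (0.23/0.77) × (0.144992/0.00265268) = 0.298701 × 54.6587 ≈ 16.327

16.327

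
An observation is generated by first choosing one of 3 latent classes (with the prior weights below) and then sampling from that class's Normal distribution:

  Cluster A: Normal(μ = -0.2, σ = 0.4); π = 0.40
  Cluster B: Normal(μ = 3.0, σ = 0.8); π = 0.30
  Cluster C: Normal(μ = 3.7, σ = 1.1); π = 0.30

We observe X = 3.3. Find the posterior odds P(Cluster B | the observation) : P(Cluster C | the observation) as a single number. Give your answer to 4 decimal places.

Since P(k|x) ∝ π_k f_k(x), the posterior odds are π_i f_i(x) / (π_j f_j(x)).
Normal densities:
  L_A = (1/(0.4·√(2π)))·exp(−(3.3−-0.2)²/(2·0.4²)) = 0.997356·exp(-38.28125) = 2.36328e-17
  L_B = (1/(0.8·√(2π)))·exp(−(3.3−3.0)²/(2·0.8²)) = 0.498678·exp(-0.07031) = 0.464819
  L_C = (1/(1.1·√(2π)))·exp(−(3.3−3.7)²/(2·1.1²)) = 0.362675·exp(-0.06612) = 0.339472
Posterior odds = (π_B·L_B) / (π_C·L_C) = (0.30·0.464819) / (0.30·0.339472) = 0.139446 / 0.101842 ≈ 1.3692

1.3692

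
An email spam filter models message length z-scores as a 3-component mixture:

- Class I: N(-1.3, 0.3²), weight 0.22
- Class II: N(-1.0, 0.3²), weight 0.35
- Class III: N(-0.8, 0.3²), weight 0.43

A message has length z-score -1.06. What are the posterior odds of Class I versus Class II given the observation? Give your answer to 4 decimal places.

Since P(k|x) ∝ π_k f_k(x), the posterior odds are π_i f_i(x) / (π_j f_j(x)).
Component likelihoods at x = -1.06:
  f_I = 0.965639
  f_II = 1.30348
  f_III = 0.913455
0.21244 / 0.456216 ≈ 0.4657

0.4657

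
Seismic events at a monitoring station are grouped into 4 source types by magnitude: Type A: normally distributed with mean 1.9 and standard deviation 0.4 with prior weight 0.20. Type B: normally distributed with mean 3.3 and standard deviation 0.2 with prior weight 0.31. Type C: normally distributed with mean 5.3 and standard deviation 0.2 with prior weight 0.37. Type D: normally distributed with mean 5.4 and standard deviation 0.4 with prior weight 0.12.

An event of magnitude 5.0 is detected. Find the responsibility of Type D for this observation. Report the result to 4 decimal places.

The responsibility of component k is P(Z=k) f_k(x) divided by Σ_j P(Z=j) f_j(x).
Normal densities:
  p_A = 9.04574e-14
  p_B = 4.08312e-16
  p_C = 0.647588
  p_D = 0.604927
Weight by the priors:
  P(Z=A)·p_A = 0.20 × 9.04574e-14 = 1.80915e-14
  P(Z=B)·p_B = 0.31 × 4.08312e-16 = 1.26577e-16
  P(Z=C)·p_C = 0.37 × 0.647588 = 0.239608
  P(Z=D)·p_D = 0.12 × 0.604927 = 0.0725912
Sum: 1.80915e-14 + 1.26577e-16 + 0.239608 + 0.0725912 = 0.312199
P(Type D | x) = 0.0725912 / 0.312199 ≈ 0.2325

0.2325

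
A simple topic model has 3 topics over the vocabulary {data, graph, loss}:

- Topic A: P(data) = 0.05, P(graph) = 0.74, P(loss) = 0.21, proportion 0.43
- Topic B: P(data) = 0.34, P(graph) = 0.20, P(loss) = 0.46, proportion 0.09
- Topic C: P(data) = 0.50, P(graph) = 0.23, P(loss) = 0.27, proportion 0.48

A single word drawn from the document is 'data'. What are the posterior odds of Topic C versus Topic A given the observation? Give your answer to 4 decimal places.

11.1628

The posterior odds equal the prior odds times the likelihood ratio: (P(Z=i)/P(Z=j))·(f_i(x)/f_j(x)).
Categorical probabilities:
  f_A = 0.05
  f_B = 0.34
  f_C = 0.5
Posterior odds = (P(Z=C)·f_C) / (P(Z=A)·f_A) = (0.48·0.5) / (0.43·0.05) = 0.24 / 0.0215 ≈ 11.1628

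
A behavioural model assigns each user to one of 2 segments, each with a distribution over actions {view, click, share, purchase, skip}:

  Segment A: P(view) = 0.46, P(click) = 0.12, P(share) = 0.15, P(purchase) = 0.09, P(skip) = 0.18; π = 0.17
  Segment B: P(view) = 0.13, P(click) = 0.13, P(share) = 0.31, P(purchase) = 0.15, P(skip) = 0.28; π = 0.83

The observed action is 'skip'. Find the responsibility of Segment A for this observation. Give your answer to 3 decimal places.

Posterior ∝ prior × likelihood, so P(k | x) ∝ P(Z=k) f_k(x); normalise over all components.
Evaluate each component's likelihood at the observed value:
  p_A = 0.18
  p_B = 0.28
Unnormalised posteriors:
  P(Z=A)·p_A = 0.17 × 0.18 = 0.0306
  P(Z=B)·p_B = 0.83 × 0.28 = 0.2324
Evidence: 0.0306 + 0.2324 = 0.263
Responsibility of Segment A: 0.0306 / 0.263 ≈ 0.116

0.116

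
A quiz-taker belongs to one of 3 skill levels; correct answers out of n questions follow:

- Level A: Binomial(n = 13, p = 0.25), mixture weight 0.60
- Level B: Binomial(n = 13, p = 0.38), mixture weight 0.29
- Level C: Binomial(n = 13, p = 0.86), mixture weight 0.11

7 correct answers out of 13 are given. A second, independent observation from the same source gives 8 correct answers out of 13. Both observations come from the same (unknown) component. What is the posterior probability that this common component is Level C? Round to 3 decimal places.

0.006

Posterior ∝ prior × likelihood, so P(k | x) ∝ w_k f_k(x); normalise over all components.
Since both observations come from the same component, the likelihood for component k is f_k(x₁)·f_k(x₂).
  L_A = [C(13,7)·0.25^7·0.75^6 = 1716·6.10352e-05·0.177979 = 0.0186408] × [0.0046602] = 8.687e-05
  L_B = [C(13,7)·0.38^7·0.62^6 = 1716·0.00114416·0.0568002 = 0.11152] × [0.0512632] = 0.00571687
  L_C = [C(13,7)·0.86^7·0.14^6 = 1716·0.347928·7.52954e-06 = 0.00449547] × [0.0207113] = 9.31067e-05
Multiply by the mixture weights:
  w_A·L_A = 0.60 × 8.687e-05 = 5.2122e-05
  w_B·L_B = 0.29 × 0.00571687 = 0.00165789
  w_C·L_C = 0.11 × 9.31067e-05 = 1.02417e-05
Denominator: 5.2122e-05 + 0.00165789 + 1.02417e-05 = 0.00172026
P(Level C | x₁, x₂) = 1.02417e-05 / 0.00172026 ≈ 0.006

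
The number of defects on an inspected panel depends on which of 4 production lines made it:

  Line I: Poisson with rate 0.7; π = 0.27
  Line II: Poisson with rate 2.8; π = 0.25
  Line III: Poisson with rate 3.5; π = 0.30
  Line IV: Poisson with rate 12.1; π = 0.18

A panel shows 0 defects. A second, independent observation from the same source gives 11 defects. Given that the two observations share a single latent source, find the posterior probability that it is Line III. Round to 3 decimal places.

The responsibility of component k is P(Z=k) f_k(x) divided by Σ_j P(Z=j) f_j(x).
Since both observations come from the same component, the likelihood for component k is f_k(x₁)·f_k(x₂).
  f_I = [0.496585] × [2.4599e-10] = 1.22155e-10
  f_II = [0.0608101] × [0.000126345] = 7.68305e-06
  f_III = [0.0301974] × [0.000730402] = 2.20562e-05
  f_IV = [5.55951e-06] × [0.113376] = 6.30314e-07
Unnormalised posteriors:
  P(Z=I)·f_I = 0.27 × 1.22155e-10 = 3.29818e-11
  P(Z=II)·f_II = 0.25 × 7.68305e-06 = 1.92076e-06
  P(Z=III)·f_III = 0.30 × 2.20562e-05 = 6.61687e-06
  P(Z=IV)·f_IV = 0.18 × 6.30314e-07 = 1.13457e-07
Marginal: 3.29818e-11 + 1.92076e-06 + 6.61687e-06 + 1.13457e-07 = 8.65112e-06
P(Line III | x₁,x₂) ≈ 0.765

0.765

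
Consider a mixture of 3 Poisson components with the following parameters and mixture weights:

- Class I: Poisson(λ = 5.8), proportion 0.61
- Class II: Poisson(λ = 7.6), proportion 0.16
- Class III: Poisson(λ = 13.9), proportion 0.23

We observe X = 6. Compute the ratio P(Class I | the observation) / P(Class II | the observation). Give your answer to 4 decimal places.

4.5564

Posterior odds = (w_i f_i(x)) / (w_j f_j(x)); the normalising sum cancels.
Poisson probabilities:
  p_I = e^(−5.8)·5.8^6/6! = 0.160076
  p_II = e^(−7.6)·7.6^6/6! = 0.13394
  p_III = e^(−13.9)·13.9^6/6! = 0.00920583
Odds = (0.61/0.16) × (0.160076/0.13394) = 3.8125 × 1.19513 ≈ 4.5564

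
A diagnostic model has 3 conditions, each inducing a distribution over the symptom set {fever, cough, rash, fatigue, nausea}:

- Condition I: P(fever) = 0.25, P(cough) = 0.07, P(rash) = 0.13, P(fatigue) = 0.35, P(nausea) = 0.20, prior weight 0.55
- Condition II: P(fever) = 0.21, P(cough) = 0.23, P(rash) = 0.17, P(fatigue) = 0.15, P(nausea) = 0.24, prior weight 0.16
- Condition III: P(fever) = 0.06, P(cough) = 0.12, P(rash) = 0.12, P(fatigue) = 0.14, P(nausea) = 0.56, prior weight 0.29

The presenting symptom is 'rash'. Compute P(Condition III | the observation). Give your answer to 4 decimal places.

Apply Bayes' rule: the posterior for each component is proportional to its prior times its likelihood at x.
Categorical probabilities:
  p_I = P(rash | comp) = 0.13
  p_II = P(rash | comp) = 0.17
  p_III = P(rash | comp) = 0.12
Prior × likelihood for each component:
  π_I·p_I = 0.55 × 0.13 = 0.0715
  π_II·p_II = 0.16 × 0.17 = 0.0272
  π_III·p_III = 0.29 × 0.12 = 0.0348
Sum: 0.0715 + 0.0272 + 0.0348 = 0.1335
So the posterior for Condition III is 0.0348 / 0.1335 ≈ 0.2607.

0.2607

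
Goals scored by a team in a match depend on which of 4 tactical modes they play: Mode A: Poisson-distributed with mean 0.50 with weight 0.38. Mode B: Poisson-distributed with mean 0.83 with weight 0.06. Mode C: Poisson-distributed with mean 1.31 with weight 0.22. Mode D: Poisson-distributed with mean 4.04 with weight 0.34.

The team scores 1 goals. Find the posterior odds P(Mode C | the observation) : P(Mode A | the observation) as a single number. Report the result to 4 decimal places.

Only the two components matter; the odds are (P(Z=i) f_i(x)) / (P(Z=j) f_j(x)).
Poisson probabilities:
  p_A = e^(−0.50)·0.50^1/1! = 0.303265
  p_B = e^(−0.83)·0.83^1/1! = 0.361921
  p_C = e^(−1.31)·1.31^1/1! = 0.353464
  p_D = e^(−4.04)·4.04^1/1! = 0.0710938
Posterior odds = (P(Z=C)·p_C) / (P(Z=A)·p_A) = (0.22·0.353464) / (0.38·0.303265) = 0.0777621 / 0.115241 ≈ 0.6748

0.6748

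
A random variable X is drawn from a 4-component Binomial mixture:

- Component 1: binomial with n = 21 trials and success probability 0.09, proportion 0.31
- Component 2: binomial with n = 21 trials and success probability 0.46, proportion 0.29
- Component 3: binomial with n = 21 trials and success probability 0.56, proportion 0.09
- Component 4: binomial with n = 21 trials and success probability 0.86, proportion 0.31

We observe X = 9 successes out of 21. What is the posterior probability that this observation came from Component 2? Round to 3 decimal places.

0.865

P(component k | x) = w_k·f_k(x) / marginal(x), where marginal(x) = Σ_j w_j·f_j(x).
Binomial probabilities:
  p_1 = C(21,9)·0.09^9·0.91^12 = 293930·3.8742e-10·0.322475 = 3.67217e-05
  p_2 = C(21,9)·0.46^9·0.54^12 = 293930·0.00092219·0.000614788 = 0.166644
  p_3 = C(21,9)·0.56^9·0.44^12 = 293930·0.00541617·5.26541e-05 = 0.083824
  p_4 = C(21,9)·0.86^9·0.14^12 = 293930·0.257327·5.66939e-11 = 4.28811e-06
Multiply by the mixture weights:
  w_1·p_1 = 0.31 × 3.67217e-05 = 1.13837e-05
  w_2·p_2 = 0.29 × 0.166644 = 0.0483267
  w_3·p_3 = 0.09 × 0.083824 = 0.00754416
  w_4·p_4 = 0.31 × 4.28811e-06 = 1.32932e-06
Normaliser: 1.13837e-05 + 0.0483267 + 0.00754416 + 1.32932e-06 = 0.0558836
So the posterior for Component 2 is 0.0483267 / 0.0558836 ≈ 0.865.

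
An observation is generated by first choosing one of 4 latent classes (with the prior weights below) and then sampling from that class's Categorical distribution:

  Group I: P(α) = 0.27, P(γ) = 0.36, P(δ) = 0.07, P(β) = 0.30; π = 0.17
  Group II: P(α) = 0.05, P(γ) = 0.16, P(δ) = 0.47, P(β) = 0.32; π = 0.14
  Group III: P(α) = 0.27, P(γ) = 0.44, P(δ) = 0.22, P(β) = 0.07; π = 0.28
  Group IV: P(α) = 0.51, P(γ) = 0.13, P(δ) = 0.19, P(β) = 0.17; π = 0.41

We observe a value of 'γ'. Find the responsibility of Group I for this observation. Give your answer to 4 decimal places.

0.2353

The responsibility of component k is π_k f_k(x) divided by Σ_j π_j f_j(x).
Evaluate each component's likelihood at the observed value:
  f_I = 0.36
  f_II = 0.16
  f_III = 0.44
  f_IV = 0.13
Unnormalised posteriors:
  π_I·f_I = 0.17 × 0.36 = 0.0612
  π_II·f_II = 0.14 × 0.16 = 0.0224
  π_III·f_III = 0.28 × 0.44 = 0.1232
  π_IV·f_IV = 0.41 × 0.13 = 0.0533
Marginal: 0.0612 + 0.0224 + 0.1232 + 0.0533 = 0.2601
P(Group I | data) = 0.0612 / 0.2601 ≈ 0.2353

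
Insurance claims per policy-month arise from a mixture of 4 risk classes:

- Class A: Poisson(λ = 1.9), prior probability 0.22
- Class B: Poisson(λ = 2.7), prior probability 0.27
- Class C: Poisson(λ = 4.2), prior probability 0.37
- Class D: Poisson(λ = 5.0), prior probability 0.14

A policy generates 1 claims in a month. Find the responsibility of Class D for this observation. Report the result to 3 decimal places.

0.034

Posterior ∝ prior × likelihood, so P(k | x) ∝ P(Z=k) f_k(x); normalise over all components.
Component likelihoods at x = 1 claims:
  f_A = e^(−1.9)·1.9^1/1! = 0.28418
  f_B = e^(−2.7)·2.7^1/1! = 0.181455
  f_C = e^(−4.2)·4.2^1/1! = 0.0629814
  f_D = e^(−5.0)·5.0^1/1! = 0.0336897
Multiply by the mixture weights:
  P(Z=A)·f_A = 0.22 × 0.28418 = 0.0625197
  P(Z=B)·f_B = 0.27 × 0.181455 = 0.0489928
  P(Z=C)·f_C = 0.37 × 0.0629814 = 0.0233031
  P(Z=D)·f_D = 0.14 × 0.0336897 = 0.00471656
Normaliser: 0.0625197 + 0.0489928 + 0.0233031 + 0.00471656 = 0.139532
So the posterior for Class D is 0.00471656 / 0.139532 ≈ 0.034.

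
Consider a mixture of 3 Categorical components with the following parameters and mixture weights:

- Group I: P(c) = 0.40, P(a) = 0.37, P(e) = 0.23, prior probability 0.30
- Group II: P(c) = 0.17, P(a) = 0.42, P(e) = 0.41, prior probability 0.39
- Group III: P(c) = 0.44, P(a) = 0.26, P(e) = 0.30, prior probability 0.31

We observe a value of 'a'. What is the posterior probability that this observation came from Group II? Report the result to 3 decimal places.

Posterior ∝ prior × likelihood, so P(k | x) ∝ π_k f_k(x); normalise over all components.
Component likelihoods at x = 'a':
  f_I = P(a | comp) = 0.37
  f_II = P(a | comp) = 0.42
  f_III = P(a | comp) = 0.26
Unnormalised posteriors:
  π_I·f_I = 0.30 × 0.37 = 0.111
  π_II·f_II = 0.39 × 0.42 = 0.1638
  π_III·f_III = 0.31 × 0.26 = 0.0806
Marginal: 0.111 + 0.1638 + 0.0806 = 0.3554
Responsibility of Group II: 0.1638 / 0.3554 ≈ 0.461

0.461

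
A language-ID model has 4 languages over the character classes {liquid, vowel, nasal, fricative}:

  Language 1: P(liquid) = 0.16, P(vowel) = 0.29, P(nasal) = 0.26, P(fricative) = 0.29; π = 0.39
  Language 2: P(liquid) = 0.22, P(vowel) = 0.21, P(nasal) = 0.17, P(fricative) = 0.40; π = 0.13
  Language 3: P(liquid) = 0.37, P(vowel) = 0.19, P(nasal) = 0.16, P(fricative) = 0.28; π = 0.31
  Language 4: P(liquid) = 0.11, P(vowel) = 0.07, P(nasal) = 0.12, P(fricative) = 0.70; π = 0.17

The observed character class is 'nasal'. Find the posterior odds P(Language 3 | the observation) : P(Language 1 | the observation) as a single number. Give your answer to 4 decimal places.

Since P(k|x) ∝ w_k f_k(x), the posterior odds are w_i f_i(x) / (w_j f_j(x)).
Evaluate each component's likelihood at the observed value:
  L_1 = P(nasal | comp) = 0.26
  L_2 = P(nasal | comp) = 0.17
  L_3 = P(nasal | comp) = 0.16
  L_4 = P(nasal | comp) = 0.12
Odds = (0.31/0.39) × (0.16/0.26) = 0.794872 × 0.615385 ≈ 0.4892

0.4892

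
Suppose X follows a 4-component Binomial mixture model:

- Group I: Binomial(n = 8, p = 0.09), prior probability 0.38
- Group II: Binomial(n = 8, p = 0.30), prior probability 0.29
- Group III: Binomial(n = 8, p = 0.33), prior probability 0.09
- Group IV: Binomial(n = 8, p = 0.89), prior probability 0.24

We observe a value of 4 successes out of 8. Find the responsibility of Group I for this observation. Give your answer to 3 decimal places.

0.021

By Bayes' theorem, P(k | x) = w_k f_k(x) / Σ_j w_j f_j(x).
Component likelihoods at x = 4 successes out of 8:
  f_I = 0.00314944
  f_II = 0.136137
  f_III = 0.167283
  f_IV = 0.00643026
Weight by the priors:
  w_I·f_I = 0.38 × 0.00314944 = 0.00119679
  w_II·f_II = 0.29 × 0.136137 = 0.0394796
  w_III·f_III = 0.09 × 0.167283 = 0.0150555
  w_IV·f_IV = 0.24 × 0.00643026 = 0.00154326
Marginal: 0.00119679 + 0.0394796 + 0.0150555 + 0.00154326 = 0.0572752
P(Group I | data) ≈ 0.021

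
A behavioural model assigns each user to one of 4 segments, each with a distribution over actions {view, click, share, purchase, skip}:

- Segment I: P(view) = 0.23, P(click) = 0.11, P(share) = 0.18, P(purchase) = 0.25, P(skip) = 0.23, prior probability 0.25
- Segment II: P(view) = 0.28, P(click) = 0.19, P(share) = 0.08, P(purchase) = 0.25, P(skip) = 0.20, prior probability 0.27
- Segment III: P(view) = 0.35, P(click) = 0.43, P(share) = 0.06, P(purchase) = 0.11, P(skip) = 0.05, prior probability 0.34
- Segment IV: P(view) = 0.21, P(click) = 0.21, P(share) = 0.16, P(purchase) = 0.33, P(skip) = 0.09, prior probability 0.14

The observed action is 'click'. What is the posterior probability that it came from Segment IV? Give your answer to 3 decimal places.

Posterior ∝ prior × likelihood, so P(k | x) ∝ π_k f_k(x); normalise over all components.
Component likelihoods at x = 'click':
  f_I = 0.11
  f_II = 0.19
  f_III = 0.43
  f_IV = 0.21
Unnormalised posteriors:
  π_I·f_I = 0.25 × 0.11 = 0.0275
  π_II·f_II = 0.27 × 0.19 = 0.0513
  π_III·f_III = 0.34 × 0.43 = 0.1462
  π_IV·f_IV = 0.14 × 0.21 = 0.0294
Denominator: 0.0275 + 0.0513 + 0.1462 + 0.0294 = 0.2544
P(Segment IV | data) ≈ 0.116

0.116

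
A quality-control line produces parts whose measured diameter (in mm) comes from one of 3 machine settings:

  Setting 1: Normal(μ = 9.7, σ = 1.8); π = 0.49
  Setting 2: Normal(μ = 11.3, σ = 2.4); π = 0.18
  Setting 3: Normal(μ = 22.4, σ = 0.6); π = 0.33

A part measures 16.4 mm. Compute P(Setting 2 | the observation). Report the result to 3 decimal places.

Posterior ∝ prior × likelihood, so P(k | x) ∝ w_k f_k(x); normalise over all components.
Normal densities:
  L_1 = (1/(1.8·√(2π)))·exp(−(16.4−9.7)²/(2·1.8²)) = 0.221635·exp(-6.92747) = 0.000217308
  L_2 = (1/(2.4·√(2π)))·exp(−(16.4−11.3)²/(2·2.4²)) = 0.166226·exp(-2.25781) = 0.0173837
  L_3 = (1/(0.6·√(2π)))·exp(−(16.4−22.4)²/(2·0.6²)) = 0.664904·exp(-50.00000) = 1.28243e-22
Multiply by the mixture weights:
  w_1·L_1 = 0.49 × 0.000217308 = 0.000106481
  w_2·L_2 = 0.18 × 0.0173837 = 0.00312907
  w_3·L_3 = 0.33 × 1.28243e-22 = 4.23203e-23
Denominator: 0.000106481 + 0.00312907 + 4.23203e-23 = 0.00323555
Responsibility of Setting 2: 0.00312907 / 0.00323555 ≈ 0.967

0.967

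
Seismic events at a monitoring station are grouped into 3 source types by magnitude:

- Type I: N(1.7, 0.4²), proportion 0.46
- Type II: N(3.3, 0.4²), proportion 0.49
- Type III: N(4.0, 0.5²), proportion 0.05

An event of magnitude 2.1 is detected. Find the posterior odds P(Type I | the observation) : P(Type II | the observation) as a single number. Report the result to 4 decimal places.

51.2554

Only the two components matter; the odds are (P(Z=i) f_i(x)) / (P(Z=j) f_j(x)).
Component likelihoods at x = 2.1:
  p_I = 0.604927
  p_II = 0.0110796
  p_III = 0.000583894
0.278266 / 0.00542901 ≈ 51.2554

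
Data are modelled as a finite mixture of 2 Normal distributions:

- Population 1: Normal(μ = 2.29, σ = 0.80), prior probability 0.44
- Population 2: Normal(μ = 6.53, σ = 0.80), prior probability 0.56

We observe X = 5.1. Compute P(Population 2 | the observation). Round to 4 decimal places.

Posterior ∝ prior × likelihood, so P(k | x) ∝ π_k f_k(x); normalise over all components.
Evaluate each component's likelihood at the observed value:
  p_1 = (1/(0.80·√(2π)))·exp(−(5.1−2.29)²/(2·0.80²)) = 0.498678·exp(-6.16883) = 0.00104408
  p_2 = (1/(0.80·√(2π)))·exp(−(5.1−6.53)²/(2·0.80²)) = 0.498678·exp(-1.59758) = 0.100925
Prior × likelihood for each component:
  π_1·p_1 = 0.44 × 0.00104408 = 0.000459393
  π_2·p_2 = 0.56 × 0.100925 = 0.0565183
Denominator: 0.000459393 + 0.0565183 = 0.0569776
So the posterior for Population 2 is 0.0565183 / 0.0569776 ≈ 0.9919.

0.9919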